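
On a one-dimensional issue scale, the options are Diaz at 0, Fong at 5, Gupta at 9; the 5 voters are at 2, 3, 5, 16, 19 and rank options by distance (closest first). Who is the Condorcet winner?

Fong

With single-peaked preferences on a line, the Condorcet winner is the candidate closest to the median voter.
The median voter (position 5) is closest to Fong at 5.
Check: Fong vs Gupta — voters closer to Fong: 3 of 5.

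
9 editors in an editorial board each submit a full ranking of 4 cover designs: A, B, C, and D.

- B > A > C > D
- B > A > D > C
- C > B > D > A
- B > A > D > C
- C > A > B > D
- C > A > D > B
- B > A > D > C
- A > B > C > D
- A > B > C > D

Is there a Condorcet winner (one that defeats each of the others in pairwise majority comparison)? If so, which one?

Head-to-head results (9 voters total):
A vs B: B wins 5–4.
A vs C: A wins 6–3.
A vs D: A wins 8–1.
B vs C: B wins 6–3.
B vs D: B wins 8–1.
C vs D: C wins 6–3.
B beats each rival — A (5–4), C (6–3), D (8–1) — so B is the Condorcet winner.

B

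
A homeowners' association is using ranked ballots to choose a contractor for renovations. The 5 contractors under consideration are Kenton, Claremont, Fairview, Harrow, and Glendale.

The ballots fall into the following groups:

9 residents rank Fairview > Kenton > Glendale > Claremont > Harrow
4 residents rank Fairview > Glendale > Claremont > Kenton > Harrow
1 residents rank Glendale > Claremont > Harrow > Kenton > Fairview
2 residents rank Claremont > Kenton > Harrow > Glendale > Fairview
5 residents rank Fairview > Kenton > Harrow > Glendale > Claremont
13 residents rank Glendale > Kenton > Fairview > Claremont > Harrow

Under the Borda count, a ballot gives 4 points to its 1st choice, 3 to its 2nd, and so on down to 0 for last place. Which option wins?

Fairview

Borda scores:
  Kenton: 9·3 + 4·1 + 1 + 2·3 + 5·3 + 13·3 = 92
  Claremont: 9·1 + 4·2 + 3 + 2·4 + 5·0 + 13·1 = 41
  Fairview: 9·4 + 4·4 + 0 + 2·0 + 5·4 + 13·2 = 98
  Harrow: 9·0 + 4·0 + 2 + 2·2 + 5·2 + 13·0 = 16
  Glendale: 9·2 + 4·3 + 4 + 2·1 + 5·1 + 13·4 = 93
Fairview has the highest total.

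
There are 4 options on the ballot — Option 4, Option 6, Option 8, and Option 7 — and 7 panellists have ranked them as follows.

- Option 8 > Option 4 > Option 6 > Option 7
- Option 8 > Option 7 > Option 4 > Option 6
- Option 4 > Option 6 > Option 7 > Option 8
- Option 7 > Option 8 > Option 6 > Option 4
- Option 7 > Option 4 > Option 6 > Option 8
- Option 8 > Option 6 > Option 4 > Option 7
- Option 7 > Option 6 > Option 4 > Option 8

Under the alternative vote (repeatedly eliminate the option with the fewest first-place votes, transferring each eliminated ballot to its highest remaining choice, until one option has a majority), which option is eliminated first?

Option 6

Round 1: Option 8 3, Option 7 3, Option 4 1, Option 6 0. Option 6 has the fewest and is eliminated.
Round 2: Option 8 3, Option 7 3, Option 4 1. Option 4 has the fewest and is eliminated.
Round 3: Option 7 4, Option 8 3. Option 7 has a majority.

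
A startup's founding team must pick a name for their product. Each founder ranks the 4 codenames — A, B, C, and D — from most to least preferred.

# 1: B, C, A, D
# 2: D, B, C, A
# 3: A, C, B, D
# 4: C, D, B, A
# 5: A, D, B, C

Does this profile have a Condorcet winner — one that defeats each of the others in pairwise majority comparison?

No

Head-to-head results (5 voters total):
A vs B: B wins 3–2.
A vs C: C wins 3–2.
A vs D: A wins 3–2.
B vs C: B wins 3–2.
B vs D: D wins 3–2.
C vs D: C wins 3–2.
No candidate beats all others: A beats D beats B beats A, a majority cycle.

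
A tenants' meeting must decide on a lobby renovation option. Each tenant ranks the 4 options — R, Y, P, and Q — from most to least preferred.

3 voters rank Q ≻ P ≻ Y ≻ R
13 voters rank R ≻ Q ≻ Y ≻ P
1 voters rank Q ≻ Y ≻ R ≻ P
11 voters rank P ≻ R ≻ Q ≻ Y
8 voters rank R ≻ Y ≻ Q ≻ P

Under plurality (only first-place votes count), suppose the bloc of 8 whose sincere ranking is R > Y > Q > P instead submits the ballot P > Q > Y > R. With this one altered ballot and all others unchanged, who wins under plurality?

First-place totals with the altered ballot: R 13, Y 0, P 19, Q 4.
The switch changes the winner from R to P.

P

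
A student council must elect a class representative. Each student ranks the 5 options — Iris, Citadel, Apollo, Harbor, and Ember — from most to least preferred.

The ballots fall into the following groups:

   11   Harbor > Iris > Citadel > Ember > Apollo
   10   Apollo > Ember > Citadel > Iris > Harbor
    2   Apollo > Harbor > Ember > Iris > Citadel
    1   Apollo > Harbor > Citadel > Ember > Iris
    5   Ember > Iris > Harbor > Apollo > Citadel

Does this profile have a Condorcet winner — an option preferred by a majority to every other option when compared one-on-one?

Yes

Head-to-head results (29 voters total):
Iris vs Citadel: Iris wins 18–11.
Iris vs Apollo: Iris wins 16–13.
Iris vs Harbor: Iris wins 15–14.
Iris vs Ember: Ember wins 18–11.
Citadel vs Apollo: Apollo wins 18–11.
Citadel vs Harbor: Harbor wins 19–10.
Citadel vs Ember: Ember wins 17–12.
Apollo vs Harbor: Harbor wins 16–13.
Apollo vs Ember: Ember wins 16–13.
Harbor vs Ember: Ember wins 15–14.
Ember beats each rival — Iris (18–11), Citadel (17–12), Apollo (16–13), Harbor (15–14) — so Ember is the Condorcet winner.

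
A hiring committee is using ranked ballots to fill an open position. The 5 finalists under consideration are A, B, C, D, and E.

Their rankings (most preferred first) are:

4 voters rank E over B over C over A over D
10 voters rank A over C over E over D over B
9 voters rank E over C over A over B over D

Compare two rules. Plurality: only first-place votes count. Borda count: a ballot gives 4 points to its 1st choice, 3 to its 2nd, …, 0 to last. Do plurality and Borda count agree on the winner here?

Plurality first-place counts: A 10, B 0, C 0, D 0, E 13 → E.
Borda totals: A 62, B 21, C 65, D 10, E 72 → E.
The two rules agree on E.

Yes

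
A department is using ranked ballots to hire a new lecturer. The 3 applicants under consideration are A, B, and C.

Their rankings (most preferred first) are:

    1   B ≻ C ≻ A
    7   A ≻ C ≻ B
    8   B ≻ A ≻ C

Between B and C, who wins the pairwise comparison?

B

Ballots ranking B above C: 1+8 = 9.
Ballots ranking C above B: 7.
B wins the head-to-head, 9–7.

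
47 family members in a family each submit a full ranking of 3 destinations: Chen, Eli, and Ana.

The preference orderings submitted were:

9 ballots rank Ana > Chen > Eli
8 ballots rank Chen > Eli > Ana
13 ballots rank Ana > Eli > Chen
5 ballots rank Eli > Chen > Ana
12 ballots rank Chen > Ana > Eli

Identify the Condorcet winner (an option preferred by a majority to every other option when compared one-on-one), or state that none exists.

Chen

Head-to-head results (47 voters total):
Chen vs Eli: Chen wins 29–18.
Chen vs Ana: Chen wins 25–22.
Eli vs Ana: Ana wins 34–13.
Chen beats each rival — Eli (29–18), Ana (25–22) — so Chen is the Condorcet winner.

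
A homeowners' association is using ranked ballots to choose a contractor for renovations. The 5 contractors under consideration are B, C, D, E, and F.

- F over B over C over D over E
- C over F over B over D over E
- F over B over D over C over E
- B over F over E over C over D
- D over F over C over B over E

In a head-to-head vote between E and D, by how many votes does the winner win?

3

Ballots ranking E above D: 1.
Ballots ranking D above E: 4.
D wins 4–1, a margin of 3.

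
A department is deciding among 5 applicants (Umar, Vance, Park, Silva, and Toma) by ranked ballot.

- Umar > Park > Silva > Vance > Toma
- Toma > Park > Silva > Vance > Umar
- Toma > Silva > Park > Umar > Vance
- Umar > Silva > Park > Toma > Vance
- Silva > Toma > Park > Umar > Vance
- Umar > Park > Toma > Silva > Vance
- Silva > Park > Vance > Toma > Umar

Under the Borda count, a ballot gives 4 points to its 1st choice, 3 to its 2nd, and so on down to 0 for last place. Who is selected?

Borda scores:
  Umar: 4 + 0 + 1 + 4 + 1 + 4 + 0 = 14
  Vance: 1 + 1 + 0 + 0 + 0 + 0 + 2 = 4
  Park: 3 + 3 + 2 + 2 + 2 + 3 + 3 = 18
  Silva: 2 + 2 + 3 + 3 + 4 + 1 + 4 = 19
  Toma: 0 + 4 + 4 + 1 + 3 + 2 + 1 = 15
Silva has the highest total.

Silva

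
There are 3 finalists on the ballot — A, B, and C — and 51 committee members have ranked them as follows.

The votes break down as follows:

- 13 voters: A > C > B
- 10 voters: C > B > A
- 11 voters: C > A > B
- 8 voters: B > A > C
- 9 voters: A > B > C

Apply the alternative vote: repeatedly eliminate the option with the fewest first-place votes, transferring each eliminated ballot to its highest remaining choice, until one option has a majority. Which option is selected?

Round 1: A 22, C 21, B 8. B has the fewest and is eliminated.
Round 2: A 30, C 21. A has a majority.

A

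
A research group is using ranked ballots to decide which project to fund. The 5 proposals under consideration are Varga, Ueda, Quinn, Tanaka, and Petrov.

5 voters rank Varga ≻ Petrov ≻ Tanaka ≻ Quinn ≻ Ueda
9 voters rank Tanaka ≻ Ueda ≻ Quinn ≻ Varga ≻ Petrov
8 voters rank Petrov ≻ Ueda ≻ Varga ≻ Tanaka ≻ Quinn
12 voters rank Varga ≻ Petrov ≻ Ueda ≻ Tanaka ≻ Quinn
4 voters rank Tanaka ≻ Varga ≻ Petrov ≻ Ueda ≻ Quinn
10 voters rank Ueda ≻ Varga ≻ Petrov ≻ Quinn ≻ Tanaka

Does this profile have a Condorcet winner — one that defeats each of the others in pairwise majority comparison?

No

Head-to-head results (48 voters total):
Varga vs Ueda: Ueda wins 27–21.
Varga vs Quinn: Varga wins 39–9.
Varga vs Tanaka: Varga wins 35–13.
Varga vs Petrov: Varga wins 40–8.
Ueda vs Quinn: Ueda wins 43–5.
Ueda vs Tanaka: Ueda wins 30–18.
Ueda vs Petrov: Petrov wins 29–19.
Quinn vs Tanaka: Tanaka wins 38–10.
Quinn vs Petrov: Petrov wins 39–9.
Tanaka vs Petrov: Petrov wins 35–13.
No candidate beats all others: Varga beats Petrov beats Ueda beats Varga, a majority cycle.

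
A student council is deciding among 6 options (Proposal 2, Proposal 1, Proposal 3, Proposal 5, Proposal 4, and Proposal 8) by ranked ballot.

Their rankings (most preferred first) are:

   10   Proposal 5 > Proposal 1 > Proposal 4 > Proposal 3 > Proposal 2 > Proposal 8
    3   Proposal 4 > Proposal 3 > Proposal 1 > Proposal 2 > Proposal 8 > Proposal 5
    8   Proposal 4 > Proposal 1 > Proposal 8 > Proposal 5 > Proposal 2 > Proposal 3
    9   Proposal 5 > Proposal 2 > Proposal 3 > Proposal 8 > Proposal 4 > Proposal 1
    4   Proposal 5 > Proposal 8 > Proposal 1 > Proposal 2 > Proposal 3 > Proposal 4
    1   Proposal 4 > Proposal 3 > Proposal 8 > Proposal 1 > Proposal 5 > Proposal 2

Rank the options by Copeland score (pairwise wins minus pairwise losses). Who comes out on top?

Pairwise results:
  Proposal 2 vs Proposal 1: Proposal 1 wins 26–9.
  Proposal 2 vs Proposal 3: Proposal 2 wins 21–14.
  Proposal 2 vs Proposal 5: Proposal 5 wins 32–3.
  Proposal 2 vs Proposal 4: Proposal 4 wins 22–13.
  Proposal 2 vs Proposal 8: Proposal 2 wins 22–13.
  Proposal 1 vs Proposal 3: Proposal 1 wins 22–13.
  Proposal 1 vs Proposal 5: Proposal 5 wins 23–12.
  Proposal 1 vs Proposal 4: Proposal 4 wins 21–14.
  Proposal 1 vs Proposal 8: Proposal 1 wins 21–14.
  Proposal 3 vs Proposal 5: Proposal 5 wins 31–4.
  Proposal 3 vs Proposal 4: Proposal 4 wins 22–13.
  Proposal 3 vs Proposal 8: Proposal 3 wins 23–12.
  Proposal 5 vs Proposal 4: Proposal 5 wins 23–12.
  Proposal 5 vs Proposal 8: Proposal 5 wins 23–12.
  Proposal 4 vs Proposal 8: Proposal 4 wins 22–13.
Copeland scores (wins − losses):
  Proposal 2: 2 − 3 = -1
  Proposal 1: 3 − 2 = 1
  Proposal 3: 1 − 4 = -3
  Proposal 5: 5 − 0 = 5
  Proposal 4: 4 − 1 = 3
  Proposal 8: 0 − 5 = -5
Proposal 5 has the best Copeland score.

Proposal 5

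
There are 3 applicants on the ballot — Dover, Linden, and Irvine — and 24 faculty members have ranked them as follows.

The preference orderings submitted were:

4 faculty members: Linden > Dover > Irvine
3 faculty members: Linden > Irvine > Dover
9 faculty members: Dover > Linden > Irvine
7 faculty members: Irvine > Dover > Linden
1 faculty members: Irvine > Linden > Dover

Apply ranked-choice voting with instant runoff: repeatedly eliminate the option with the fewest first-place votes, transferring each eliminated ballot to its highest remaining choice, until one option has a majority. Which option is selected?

Round 1: Dover 9, Irvine 8, Linden 7. Linden has the fewest and is eliminated.
Round 2: Dover 13, Irvine 11. Dover has a majority.

Dover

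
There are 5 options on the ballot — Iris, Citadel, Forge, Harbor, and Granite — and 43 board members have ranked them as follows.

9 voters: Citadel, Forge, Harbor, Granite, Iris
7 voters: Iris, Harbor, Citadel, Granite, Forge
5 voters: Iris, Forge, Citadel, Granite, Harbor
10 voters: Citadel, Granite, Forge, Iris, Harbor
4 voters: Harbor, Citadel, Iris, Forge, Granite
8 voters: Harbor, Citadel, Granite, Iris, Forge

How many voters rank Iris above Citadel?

Ballots ranking Iris above Citadel: 7+5 = 12.
Ballots ranking Citadel above Iris: 9+10+4+8 = 31.
So 12 of 43 voters prefer Iris to Citadel.

12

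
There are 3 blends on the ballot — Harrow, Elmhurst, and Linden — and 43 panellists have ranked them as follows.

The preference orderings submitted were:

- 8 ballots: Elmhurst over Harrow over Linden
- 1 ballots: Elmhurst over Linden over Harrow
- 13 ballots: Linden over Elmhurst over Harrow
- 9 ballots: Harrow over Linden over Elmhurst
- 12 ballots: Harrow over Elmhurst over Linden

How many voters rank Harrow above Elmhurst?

Ballots ranking Harrow above Elmhurst: 9+12 = 21.
Ballots ranking Elmhurst above Harrow: 8+1+13 = 22.
So 21 of 43 voters prefer Harrow to Elmhurst.

21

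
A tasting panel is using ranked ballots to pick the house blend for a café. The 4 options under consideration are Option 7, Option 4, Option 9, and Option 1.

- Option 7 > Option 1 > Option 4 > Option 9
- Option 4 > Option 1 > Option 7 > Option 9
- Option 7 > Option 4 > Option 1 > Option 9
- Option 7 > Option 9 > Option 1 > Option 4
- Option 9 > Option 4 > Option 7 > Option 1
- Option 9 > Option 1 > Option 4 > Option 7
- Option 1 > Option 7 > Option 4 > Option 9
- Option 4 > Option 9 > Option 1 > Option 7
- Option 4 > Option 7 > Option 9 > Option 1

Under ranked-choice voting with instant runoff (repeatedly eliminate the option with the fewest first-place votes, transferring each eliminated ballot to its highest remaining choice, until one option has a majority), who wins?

Round 1: Option 7 3, Option 4 3, Option 9 2, Option 1 1. Option 1 has the fewest and is eliminated.
Round 2: Option 7 4, Option 4 3, Option 9 2. Option 9 has the fewest and is eliminated.
Round 3: Option 4 5, Option 7 4. Option 4 has a majority.

Option 4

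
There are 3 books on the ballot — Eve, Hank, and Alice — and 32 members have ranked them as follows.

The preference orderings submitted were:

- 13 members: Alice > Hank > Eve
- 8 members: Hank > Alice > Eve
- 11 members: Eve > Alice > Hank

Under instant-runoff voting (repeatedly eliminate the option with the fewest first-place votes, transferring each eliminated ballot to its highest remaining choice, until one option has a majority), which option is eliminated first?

Hank

Round 1: Alice 13, Eve 11, Hank 8. Hank has the fewest and is eliminated.
Round 2: Alice 21, Eve 11. Alice has a majority.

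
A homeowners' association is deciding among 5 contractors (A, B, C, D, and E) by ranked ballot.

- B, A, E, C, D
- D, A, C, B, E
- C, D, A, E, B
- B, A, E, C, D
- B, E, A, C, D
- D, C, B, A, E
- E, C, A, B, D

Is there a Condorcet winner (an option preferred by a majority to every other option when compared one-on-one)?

No

Head-to-head results (7 voters total):
A vs B: B wins 4–3.
A vs C: A wins 4–3.
A vs D: A wins 4–3.
A vs E: A wins 5–2.
B vs C: C wins 4–3.
B vs D: B wins 4–3.
B vs E: B wins 5–2.
C vs D: C wins 5–2.
C vs E: E wins 4–3.
D vs E: E wins 4–3.
No candidate beats all others: A beats C beats B beats A, a majority cycle.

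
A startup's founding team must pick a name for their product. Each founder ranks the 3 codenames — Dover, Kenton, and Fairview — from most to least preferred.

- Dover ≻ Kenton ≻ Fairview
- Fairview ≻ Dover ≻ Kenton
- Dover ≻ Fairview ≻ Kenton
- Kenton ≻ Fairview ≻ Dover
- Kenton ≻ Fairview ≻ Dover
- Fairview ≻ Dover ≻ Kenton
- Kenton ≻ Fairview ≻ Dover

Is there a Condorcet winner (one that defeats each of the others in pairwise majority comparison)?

No

Head-to-head results (7 voters total):
Dover vs Kenton: Dover wins 4–3.
Dover vs Fairview: Fairview wins 5–2.
Kenton vs Fairview: Kenton wins 4–3.
No candidate beats all others: Dover beats Kenton beats Fairview beats Dover, a majority cycle.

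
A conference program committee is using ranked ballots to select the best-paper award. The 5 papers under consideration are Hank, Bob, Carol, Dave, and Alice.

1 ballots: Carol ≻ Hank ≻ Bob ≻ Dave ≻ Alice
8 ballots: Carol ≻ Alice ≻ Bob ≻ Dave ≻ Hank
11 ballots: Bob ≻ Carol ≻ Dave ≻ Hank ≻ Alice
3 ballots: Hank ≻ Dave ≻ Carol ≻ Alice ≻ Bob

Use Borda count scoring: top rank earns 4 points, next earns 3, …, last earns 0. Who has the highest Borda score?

Carol

Borda scores:
  Hank: 3 + 8·0 + 11·1 + 3·4 = 26
  Bob: 2 + 8·2 + 11·4 + 3·0 = 62
  Carol: 4 + 8·4 + 11·3 + 3·2 = 75
  Dave: 1 + 8·1 + 11·2 + 3·3 = 40
  Alice: 0 + 8·3 + 11·0 + 3·1 = 27
Carol has the highest total.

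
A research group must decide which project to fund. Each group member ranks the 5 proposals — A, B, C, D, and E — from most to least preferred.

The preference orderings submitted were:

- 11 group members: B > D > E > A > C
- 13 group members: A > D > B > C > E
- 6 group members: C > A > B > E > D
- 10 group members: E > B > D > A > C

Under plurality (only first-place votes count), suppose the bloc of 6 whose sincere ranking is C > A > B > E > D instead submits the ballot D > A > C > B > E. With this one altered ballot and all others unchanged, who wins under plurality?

First-place totals with the altered ballot: A 13, B 11, C 0, D 6, E 10.
The winner is unchanged: still A.

A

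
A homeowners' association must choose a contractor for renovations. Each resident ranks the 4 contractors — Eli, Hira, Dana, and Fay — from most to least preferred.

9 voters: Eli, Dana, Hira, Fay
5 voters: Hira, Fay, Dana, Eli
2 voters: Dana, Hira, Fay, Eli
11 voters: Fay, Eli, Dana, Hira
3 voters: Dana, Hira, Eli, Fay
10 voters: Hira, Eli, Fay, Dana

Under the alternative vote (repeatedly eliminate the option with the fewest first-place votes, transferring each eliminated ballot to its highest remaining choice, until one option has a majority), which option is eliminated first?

Round 1: Hira 15, Fay 11, Eli 9, Dana 5. Dana has the fewest and is eliminated.
Round 2: Hira 20, Fay 11, Eli 9. Eli has the fewest and is eliminated.
Round 3: Hira 29, Fay 11. Hira has a majority.

Dana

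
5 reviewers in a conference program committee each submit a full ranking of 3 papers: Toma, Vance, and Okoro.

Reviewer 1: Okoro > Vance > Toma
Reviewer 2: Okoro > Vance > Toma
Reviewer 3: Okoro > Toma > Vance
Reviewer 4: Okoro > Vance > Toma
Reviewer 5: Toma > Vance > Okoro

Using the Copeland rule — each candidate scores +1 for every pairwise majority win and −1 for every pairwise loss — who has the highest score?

Pairwise results:
  Toma vs Vance: Vance wins 3–2.
  Toma vs Okoro: Okoro wins 4–1.
  Vance vs Okoro: Okoro wins 4–1.
Copeland scores (wins − losses):
  Toma: 0 − 2 = -2
  Vance: 1 − 1 = 0
  Okoro: 2 − 0 = 2
Okoro has the best Copeland score.

Okoro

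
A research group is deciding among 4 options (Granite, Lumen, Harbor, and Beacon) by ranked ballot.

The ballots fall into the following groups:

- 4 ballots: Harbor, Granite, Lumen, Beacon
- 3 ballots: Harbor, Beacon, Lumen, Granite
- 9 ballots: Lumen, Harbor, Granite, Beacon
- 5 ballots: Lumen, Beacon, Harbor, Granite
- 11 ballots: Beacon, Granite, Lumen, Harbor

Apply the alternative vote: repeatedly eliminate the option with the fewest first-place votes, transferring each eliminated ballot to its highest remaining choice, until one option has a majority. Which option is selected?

Lumen

Round 1: Lumen 14, Beacon 11, Harbor 7, Granite 0. Granite has the fewest and is eliminated.
Round 2: Lumen 14, Beacon 11, Harbor 7. Harbor has the fewest and is eliminated.
Round 3: Lumen 18, Beacon 14. Lumen has a majority.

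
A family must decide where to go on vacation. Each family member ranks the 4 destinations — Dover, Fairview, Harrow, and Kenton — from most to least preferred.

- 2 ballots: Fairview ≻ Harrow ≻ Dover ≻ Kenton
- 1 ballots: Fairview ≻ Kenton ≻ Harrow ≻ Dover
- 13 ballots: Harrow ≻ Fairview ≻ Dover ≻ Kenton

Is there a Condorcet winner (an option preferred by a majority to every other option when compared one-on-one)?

Yes

Head-to-head results (16 voters total):
Dover vs Fairview: Fairview wins 16–0.
Dover vs Harrow: Harrow wins 16–0.
Dover vs Kenton: Dover wins 15–1.
Fairview vs Harrow: Harrow wins 13–3.
Fairview vs Kenton: Fairview wins 16–0.
Harrow vs Kenton: Harrow wins 15–1.
Harrow beats each rival — Dover (16–0), Fairview (13–3), Kenton (15–1) — so Harrow is the Condorcet winner.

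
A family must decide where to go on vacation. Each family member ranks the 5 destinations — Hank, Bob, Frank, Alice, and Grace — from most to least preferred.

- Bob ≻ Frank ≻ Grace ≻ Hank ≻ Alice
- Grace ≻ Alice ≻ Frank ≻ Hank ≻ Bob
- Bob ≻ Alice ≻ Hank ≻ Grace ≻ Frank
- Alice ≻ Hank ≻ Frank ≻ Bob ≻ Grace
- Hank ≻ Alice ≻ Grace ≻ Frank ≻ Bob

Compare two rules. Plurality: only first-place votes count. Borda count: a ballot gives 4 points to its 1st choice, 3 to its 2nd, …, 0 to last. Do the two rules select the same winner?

No

Plurality first-place counts: Hank 1, Bob 2, Frank 0, Alice 1, Grace 1 → Bob.
Borda totals: Hank 11, Bob 9, Frank 8, Alice 13, Grace 9 → Alice.
The two rules disagree: plurality picks Bob, Borda picks Alice.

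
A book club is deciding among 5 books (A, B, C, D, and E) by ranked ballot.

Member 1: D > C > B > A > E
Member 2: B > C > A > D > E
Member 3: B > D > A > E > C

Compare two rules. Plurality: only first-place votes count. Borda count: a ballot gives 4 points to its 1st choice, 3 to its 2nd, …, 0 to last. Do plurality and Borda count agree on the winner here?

Plurality first-place counts: A 0, B 2, C 0, D 1, E 0 → B.
Borda totals: A 5, B 10, C 6, D 8, E 1 → B.
The two rules agree on B.

Yes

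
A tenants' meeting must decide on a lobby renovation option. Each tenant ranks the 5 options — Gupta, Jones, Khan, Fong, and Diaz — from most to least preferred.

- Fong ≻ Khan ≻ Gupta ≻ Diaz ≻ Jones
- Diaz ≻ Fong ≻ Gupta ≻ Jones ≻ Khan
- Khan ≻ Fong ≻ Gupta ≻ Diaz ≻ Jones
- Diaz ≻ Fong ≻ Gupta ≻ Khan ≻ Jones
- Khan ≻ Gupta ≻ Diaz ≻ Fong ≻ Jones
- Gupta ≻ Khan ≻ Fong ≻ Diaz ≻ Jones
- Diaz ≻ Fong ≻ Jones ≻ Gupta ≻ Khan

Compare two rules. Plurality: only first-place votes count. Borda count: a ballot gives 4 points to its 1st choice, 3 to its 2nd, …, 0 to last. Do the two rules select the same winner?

Plurality first-place counts: Gupta 1, Jones 0, Khan 2, Fong 1, Diaz 3 → Diaz.
Borda totals: Gupta 16, Jones 3, Khan 15, Fong 19, Diaz 17 → Fong.
The two rules disagree: plurality picks Diaz, Borda picks Fong.

No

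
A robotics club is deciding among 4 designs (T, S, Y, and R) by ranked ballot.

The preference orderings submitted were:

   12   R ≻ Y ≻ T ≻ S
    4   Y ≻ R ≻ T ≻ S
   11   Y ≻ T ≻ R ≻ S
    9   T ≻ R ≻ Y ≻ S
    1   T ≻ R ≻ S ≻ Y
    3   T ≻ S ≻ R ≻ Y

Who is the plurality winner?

Y

First-place vote totals:
  T: 13
  S: 0
  Y: 15
  R: 12
Y has the most first-place votes.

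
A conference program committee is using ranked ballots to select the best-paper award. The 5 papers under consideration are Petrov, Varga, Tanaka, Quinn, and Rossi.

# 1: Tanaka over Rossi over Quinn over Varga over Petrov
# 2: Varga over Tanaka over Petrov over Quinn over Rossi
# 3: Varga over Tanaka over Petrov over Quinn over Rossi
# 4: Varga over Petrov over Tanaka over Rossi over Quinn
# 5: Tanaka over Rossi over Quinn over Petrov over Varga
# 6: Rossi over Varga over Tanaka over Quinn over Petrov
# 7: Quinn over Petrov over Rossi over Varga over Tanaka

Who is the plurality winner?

First-place vote totals:
  Petrov: 0
  Varga: 3
  Tanaka: 2
  Quinn: 1
  Rossi: 1
Varga has the most first-place votes.

Varga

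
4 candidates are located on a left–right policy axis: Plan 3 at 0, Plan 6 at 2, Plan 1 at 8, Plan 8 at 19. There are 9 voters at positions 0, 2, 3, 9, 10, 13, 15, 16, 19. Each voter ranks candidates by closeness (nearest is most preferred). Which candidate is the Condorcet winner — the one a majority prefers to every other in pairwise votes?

Plan 1

With single-peaked preferences on a line, the Condorcet winner is the candidate closest to the median voter.
The median voter (position 10) is closest to Plan 1 at 8.
Check: Plan 1 vs Plan 3 — voters closer to Plan 1: 6 of 9.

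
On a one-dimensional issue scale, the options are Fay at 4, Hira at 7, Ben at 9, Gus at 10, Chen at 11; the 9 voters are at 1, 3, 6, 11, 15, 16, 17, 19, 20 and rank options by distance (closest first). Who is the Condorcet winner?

Chen

With single-peaked preferences on a line, the Condorcet winner is the candidate closest to the median voter.
The median voter (position 15) is closest to Chen at 11.
Check: Chen vs Hira — voters closer to Chen: 6 of 9.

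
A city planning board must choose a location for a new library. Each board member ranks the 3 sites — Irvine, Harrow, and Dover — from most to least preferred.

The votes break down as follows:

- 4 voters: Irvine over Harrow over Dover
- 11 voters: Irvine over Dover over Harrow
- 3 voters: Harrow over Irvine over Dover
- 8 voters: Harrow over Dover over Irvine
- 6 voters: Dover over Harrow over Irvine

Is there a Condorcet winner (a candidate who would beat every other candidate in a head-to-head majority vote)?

No

Head-to-head results (32 voters total):
Irvine vs Harrow: Harrow wins 17–15.
Irvine vs Dover: Irvine wins 18–14.
Harrow vs Dover: Dover wins 17–15.
No candidate beats all others: Irvine beats Dover beats Harrow beats Irvine, a majority cycle.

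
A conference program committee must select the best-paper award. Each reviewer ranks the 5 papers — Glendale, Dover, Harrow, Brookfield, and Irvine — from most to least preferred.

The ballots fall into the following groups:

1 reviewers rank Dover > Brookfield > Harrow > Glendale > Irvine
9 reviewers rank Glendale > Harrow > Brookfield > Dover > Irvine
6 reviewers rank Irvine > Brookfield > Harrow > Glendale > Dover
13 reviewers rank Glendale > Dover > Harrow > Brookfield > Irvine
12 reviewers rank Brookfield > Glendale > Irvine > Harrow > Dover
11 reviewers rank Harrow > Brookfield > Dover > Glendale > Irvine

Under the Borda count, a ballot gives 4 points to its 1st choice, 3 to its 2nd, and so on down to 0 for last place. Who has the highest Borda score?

Borda scores:
  Glendale: 1 + 9·4 + 6·1 + 13·4 + 12·3 + 11·1 = 142
  Dover: 4 + 9·1 + 6·0 + 13·3 + 12·0 + 11·2 = 74
  Harrow: 2 + 9·3 + 6·2 + 13·2 + 12·1 + 11·4 = 123
  Brookfield: 3 + 9·2 + 6·3 + 13·1 + 12·4 + 11·3 = 133
  Irvine: 0 + 9·0 + 6·4 + 13·0 + 12·2 + 11·0 = 48
Glendale has the highest total.

Glendale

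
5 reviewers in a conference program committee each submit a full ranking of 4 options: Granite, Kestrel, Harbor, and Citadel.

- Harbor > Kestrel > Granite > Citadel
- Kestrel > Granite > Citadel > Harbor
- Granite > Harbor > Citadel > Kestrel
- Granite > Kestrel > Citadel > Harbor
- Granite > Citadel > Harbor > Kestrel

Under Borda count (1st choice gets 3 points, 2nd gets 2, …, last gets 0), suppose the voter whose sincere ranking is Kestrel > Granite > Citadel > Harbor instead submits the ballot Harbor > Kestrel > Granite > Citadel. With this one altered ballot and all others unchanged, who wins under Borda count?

Borda totals with the altered ballot: Granite 11, Kestrel 6, Harbor 9, Citadel 4.
The winner is unchanged: still Granite.

Granite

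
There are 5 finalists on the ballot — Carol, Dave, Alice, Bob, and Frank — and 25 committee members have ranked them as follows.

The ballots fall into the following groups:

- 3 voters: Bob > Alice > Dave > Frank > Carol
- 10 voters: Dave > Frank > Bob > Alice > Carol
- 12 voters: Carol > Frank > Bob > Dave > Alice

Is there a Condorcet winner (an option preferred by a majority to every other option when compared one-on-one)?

No

Head-to-head results (25 voters total):
Carol vs Dave: Dave wins 13–12.
Carol vs Alice: Alice wins 13–12.
Carol vs Bob: Bob wins 13–12.
Carol vs Frank: Frank wins 13–12.
Dave vs Alice: Dave wins 22–3.
Dave vs Bob: Bob wins 15–10.
Dave vs Frank: Dave wins 13–12.
Alice vs Bob: Bob wins 25–0.
Alice vs Frank: Frank wins 22–3.
Bob vs Frank: Frank wins 22–3.
No candidate beats all others: Dave beats Frank beats Bob beats Dave, a majority cycle.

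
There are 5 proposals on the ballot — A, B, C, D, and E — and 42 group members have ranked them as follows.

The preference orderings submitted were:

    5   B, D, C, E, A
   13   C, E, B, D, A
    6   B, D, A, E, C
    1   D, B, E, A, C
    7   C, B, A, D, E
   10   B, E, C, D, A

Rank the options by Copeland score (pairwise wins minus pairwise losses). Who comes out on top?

Pairwise results:
  A vs B: B wins 42–0.
  A vs C: C wins 35–7.
  A vs D: D wins 35–7.
  A vs E: E wins 29–13.
  B vs C: B wins 22–20.
  B vs D: B wins 41–1.
  B vs E: B wins 29–13.
  C vs D: C wins 30–12.
  C vs E: C wins 25–17.
  D vs E: E wins 23–19.
Copeland scores (wins − losses):
  A: 0 − 4 = -4
  B: 4 − 0 = 4
  C: 3 − 1 = 2
  D: 1 − 3 = -2
  E: 2 − 2 = 0
B has the best Copeland score.

B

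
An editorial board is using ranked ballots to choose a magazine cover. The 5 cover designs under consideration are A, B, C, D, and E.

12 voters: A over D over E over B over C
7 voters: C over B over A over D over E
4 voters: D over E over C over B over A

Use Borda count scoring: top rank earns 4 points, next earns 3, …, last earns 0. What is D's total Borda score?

59

Borda scores:
  A: 12·4 + 7·2 + 4·0 = 62
  B: 12·1 + 7·3 + 4·1 = 37
  C: 12·0 + 7·4 + 4·2 = 36
  D: 12·3 + 7·1 + 4·4 = 59
  E: 12·2 + 7·0 + 4·3 = 36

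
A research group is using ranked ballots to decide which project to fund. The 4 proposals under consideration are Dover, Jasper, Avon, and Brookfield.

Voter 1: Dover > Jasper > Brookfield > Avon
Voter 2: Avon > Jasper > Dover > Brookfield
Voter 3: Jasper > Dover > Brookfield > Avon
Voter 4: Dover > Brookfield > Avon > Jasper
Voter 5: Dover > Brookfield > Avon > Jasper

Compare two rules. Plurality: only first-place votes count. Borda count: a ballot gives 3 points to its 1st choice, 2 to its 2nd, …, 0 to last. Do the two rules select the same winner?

Yes

Plurality first-place counts: Dover 3, Jasper 1, Avon 1, Brookfield 0 → Dover.
Borda totals: Dover 12, Jasper 7, Avon 5, Brookfield 6 → Dover.
The two rules agree on Dover.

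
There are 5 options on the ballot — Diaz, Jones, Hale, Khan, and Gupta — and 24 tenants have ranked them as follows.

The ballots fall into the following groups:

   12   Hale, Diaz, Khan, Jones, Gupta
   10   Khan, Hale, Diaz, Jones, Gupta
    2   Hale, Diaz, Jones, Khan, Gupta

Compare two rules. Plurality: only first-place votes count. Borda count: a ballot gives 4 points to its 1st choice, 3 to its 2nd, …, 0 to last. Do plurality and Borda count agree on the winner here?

Yes

Plurality first-place counts: Diaz 0, Jones 0, Hale 14, Khan 10, Gupta 0 → Hale.
Borda totals: Diaz 62, Jones 26, Hale 86, Khan 66, Gupta 0 → Hale.
The two rules agree on Hale.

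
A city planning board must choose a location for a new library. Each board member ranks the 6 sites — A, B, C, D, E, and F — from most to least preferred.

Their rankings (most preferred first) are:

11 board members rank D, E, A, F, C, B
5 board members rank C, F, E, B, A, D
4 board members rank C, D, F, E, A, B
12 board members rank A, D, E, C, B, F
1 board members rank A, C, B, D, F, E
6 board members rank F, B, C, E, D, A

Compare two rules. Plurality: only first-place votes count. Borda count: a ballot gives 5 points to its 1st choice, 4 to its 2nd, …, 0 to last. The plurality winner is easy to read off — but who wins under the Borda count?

D

Plurality first-place counts: A 13, B 0, C 9, D 11, E 0, F 6 → A.
Borda totals: A 107, B 49, C 102, D 127, E 115, F 85 → D.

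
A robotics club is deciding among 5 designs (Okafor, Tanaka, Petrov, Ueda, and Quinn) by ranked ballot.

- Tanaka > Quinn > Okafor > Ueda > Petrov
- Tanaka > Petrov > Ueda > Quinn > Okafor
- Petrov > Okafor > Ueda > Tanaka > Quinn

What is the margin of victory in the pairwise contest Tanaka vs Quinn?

3

Ballots ranking Tanaka above Quinn: 3.
Ballots ranking Quinn above Tanaka: 0.
Tanaka wins 3–0, a margin of 3.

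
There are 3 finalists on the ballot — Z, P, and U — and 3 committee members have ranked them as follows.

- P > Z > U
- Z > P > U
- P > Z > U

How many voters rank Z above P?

Ballots ranking Z above P: 1.
Ballots ranking P above Z: 2.
So 1 of 3 voters prefer Z to P.

1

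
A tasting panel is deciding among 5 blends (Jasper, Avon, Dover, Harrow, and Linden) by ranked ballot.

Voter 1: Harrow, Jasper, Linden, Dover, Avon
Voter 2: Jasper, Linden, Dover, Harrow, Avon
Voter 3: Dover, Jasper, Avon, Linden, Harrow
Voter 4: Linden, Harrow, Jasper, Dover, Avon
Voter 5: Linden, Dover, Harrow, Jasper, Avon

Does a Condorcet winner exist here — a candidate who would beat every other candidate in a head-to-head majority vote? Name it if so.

None — there is no Condorcet winner

Head-to-head results (5 voters total):
Jasper vs Avon: Jasper wins 5–0.
Jasper vs Dover: Jasper wins 3–2.
Jasper vs Harrow: Harrow wins 3–2.
Jasper vs Linden: Jasper wins 3–2.
Avon vs Dover: Dover wins 5–0.
Avon vs Harrow: Harrow wins 4–1.
Avon vs Linden: Linden wins 4–1.
Dover vs Harrow: Dover wins 3–2.
Dover vs Linden: Linden wins 4–1.
Harrow vs Linden: Linden wins 4–1.
No candidate beats all others: Jasper beats Dover beats Harrow beats Jasper, a majority cycle.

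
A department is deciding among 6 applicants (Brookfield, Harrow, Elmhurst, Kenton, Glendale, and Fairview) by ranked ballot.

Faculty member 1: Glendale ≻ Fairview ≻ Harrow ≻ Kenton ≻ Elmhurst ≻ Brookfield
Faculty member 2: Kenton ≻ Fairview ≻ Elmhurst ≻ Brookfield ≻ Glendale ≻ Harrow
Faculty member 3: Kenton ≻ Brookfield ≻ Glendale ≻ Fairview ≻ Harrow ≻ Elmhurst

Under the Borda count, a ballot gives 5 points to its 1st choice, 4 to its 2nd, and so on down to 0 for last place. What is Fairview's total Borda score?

Borda scores:
  Brookfield: 0 + 2 + 4 = 6
  Harrow: 3 + 0 + 1 = 4
  Elmhurst: 1 + 3 + 0 = 4
  Kenton: 2 + 5 + 5 = 12
  Glendale: 5 + 1 + 3 = 9
  Fairview: 4 + 4 + 2 = 10

10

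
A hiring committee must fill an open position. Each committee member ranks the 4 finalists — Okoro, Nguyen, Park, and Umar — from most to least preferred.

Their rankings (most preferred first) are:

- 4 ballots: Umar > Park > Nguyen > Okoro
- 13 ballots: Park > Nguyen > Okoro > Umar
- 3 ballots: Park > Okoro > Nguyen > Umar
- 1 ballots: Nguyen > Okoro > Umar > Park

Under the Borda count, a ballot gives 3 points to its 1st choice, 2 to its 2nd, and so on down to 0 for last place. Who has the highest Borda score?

Park

Borda scores:
  Okoro: 4·0 + 13·1 + 3·2 + 2 = 21
  Nguyen: 4·1 + 13·2 + 3·1 + 3 = 36
  Park: 4·2 + 13·3 + 3·3 + 0 = 56
  Umar: 4·3 + 13·0 + 3·0 + 1 = 13
Park has the highest total.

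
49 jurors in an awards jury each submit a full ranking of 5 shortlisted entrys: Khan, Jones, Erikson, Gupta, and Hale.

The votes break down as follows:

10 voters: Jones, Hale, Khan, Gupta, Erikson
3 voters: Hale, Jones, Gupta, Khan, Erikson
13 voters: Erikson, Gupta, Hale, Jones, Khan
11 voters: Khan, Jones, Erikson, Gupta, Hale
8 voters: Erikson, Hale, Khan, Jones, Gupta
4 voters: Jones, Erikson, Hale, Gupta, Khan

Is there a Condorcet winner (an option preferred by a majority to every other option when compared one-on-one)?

Yes

Head-to-head results (49 voters total):
Khan vs Jones: Jones wins 30–19.
Khan vs Erikson: Erikson wins 25–24.
Khan vs Gupta: Khan wins 29–20.
Khan vs Hale: Hale wins 38–11.
Jones vs Erikson: Jones wins 28–21.
Jones vs Gupta: Jones wins 36–13.
Jones vs Hale: Jones wins 25–24.
Erikson vs Gupta: Erikson wins 36–13.
Erikson vs Hale: Erikson wins 36–13.
Gupta vs Hale: Hale wins 25–24.
Jones beats each rival — Khan (30–19), Erikson (28–21), Gupta (36–13), Hale (25–24) — so Jones is the Condorcet winner.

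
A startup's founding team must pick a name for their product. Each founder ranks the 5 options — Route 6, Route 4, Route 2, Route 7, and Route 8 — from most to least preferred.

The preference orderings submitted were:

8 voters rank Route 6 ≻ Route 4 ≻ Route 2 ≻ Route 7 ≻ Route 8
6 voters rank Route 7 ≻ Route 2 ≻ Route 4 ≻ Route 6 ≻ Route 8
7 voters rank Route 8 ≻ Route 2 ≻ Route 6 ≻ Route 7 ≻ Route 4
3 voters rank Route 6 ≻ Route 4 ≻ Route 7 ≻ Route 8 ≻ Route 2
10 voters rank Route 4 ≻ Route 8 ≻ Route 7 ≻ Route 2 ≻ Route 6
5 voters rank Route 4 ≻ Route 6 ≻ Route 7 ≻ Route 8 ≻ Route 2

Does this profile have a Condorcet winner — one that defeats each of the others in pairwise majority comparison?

Yes

Head-to-head results (39 voters total):
Route 6 vs Route 4: Route 4 wins 21–18.
Route 6 vs Route 2: Route 2 wins 23–16.
Route 6 vs Route 7: Route 6 wins 23–16.
Route 6 vs Route 8: Route 6 wins 22–17.
Route 4 vs Route 2: Route 4 wins 26–13.
Route 4 vs Route 7: Route 4 wins 26–13.
Route 4 vs Route 8: Route 4 wins 32–7.
Route 2 vs Route 7: Route 7 wins 24–15.
Route 2 vs Route 8: Route 8 wins 25–14.
Route 7 vs Route 8: Route 7 wins 22–17.
Route 4 beats each rival — Route 6 (21–18), Route 2 (26–13), Route 7 (26–13), Route 8 (32–7) — so Route 4 is the Condorcet winner.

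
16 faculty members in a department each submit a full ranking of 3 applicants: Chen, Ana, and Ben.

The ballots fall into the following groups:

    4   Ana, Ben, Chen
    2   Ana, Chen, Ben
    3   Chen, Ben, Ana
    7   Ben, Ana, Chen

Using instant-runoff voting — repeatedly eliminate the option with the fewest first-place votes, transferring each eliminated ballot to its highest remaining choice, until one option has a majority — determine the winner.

Round 1: Ben 7, Ana 6, Chen 3. Chen has the fewest and is eliminated.
Round 2: Ben 10, Ana 6. Ben has a majority.

Ben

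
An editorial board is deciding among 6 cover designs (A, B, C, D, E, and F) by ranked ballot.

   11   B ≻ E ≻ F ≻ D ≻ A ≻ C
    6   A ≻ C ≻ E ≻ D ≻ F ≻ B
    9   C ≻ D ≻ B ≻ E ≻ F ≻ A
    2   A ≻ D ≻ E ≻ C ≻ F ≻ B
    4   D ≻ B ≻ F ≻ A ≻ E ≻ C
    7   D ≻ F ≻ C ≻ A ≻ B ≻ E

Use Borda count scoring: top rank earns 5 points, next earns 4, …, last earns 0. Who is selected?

Borda scores:
  A: 11·1 + 6·5 + 9·0 + 2·5 + 4·2 + 7·2 = 73
  B: 11·5 + 6·0 + 9·3 + 2·0 + 4·4 + 7·1 = 105
  C: 11·0 + 6·4 + 9·5 + 2·2 + 4·0 + 7·3 = 94
  D: 11·2 + 6·2 + 9·4 + 2·4 + 4·5 + 7·5 = 133
  E: 11·4 + 6·3 + 9·2 + 2·3 + 4·1 + 7·0 = 90
  F: 11·3 + 6·1 + 9·1 + 2·1 + 4·3 + 7·4 = 90
D has the highest total.

D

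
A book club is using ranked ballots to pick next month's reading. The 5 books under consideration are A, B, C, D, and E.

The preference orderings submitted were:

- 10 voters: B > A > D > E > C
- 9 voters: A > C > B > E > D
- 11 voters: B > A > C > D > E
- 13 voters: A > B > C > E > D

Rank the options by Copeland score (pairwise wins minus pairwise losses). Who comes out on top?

A

Pairwise results:
  A vs B: A wins 22–21.
  A vs C: A wins 43–0.
  A vs D: A wins 43–0.
  A vs E: A wins 43–0.
  B vs C: B wins 34–9.
  B vs D: B wins 43–0.
  B vs E: B wins 43–0.
  C vs D: C wins 33–10.
  C vs E: C wins 33–10.
  D vs E: E wins 22–21.
Copeland scores (wins − losses):
  A: 4 − 0 = 4
  B: 3 − 1 = 2
  C: 2 − 2 = 0
  D: 0 − 4 = -4
  E: 1 − 3 = -2
A has the best Copeland score.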